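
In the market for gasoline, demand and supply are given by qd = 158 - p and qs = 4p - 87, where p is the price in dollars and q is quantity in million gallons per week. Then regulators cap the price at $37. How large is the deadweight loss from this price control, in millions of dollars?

1440

Without the control the market clears where 158 - p = 4p - 87, i.e. p* = 49 and q* = 109.
Because the ceiling (37) lies below the market-clearing price, it is binding.
At p = 37: qd = 158 - 37 = 121 and qs = 4·37 - 87 = 61.
Quantity traded falls to 61. At q = 61 the demand price is 158 - 61 = 97 and the supply price is (87 + 61)/4 = 37.
Deadweight loss = ½ · (97 - 37) · (109 - 61) = ½ · 60 · 48 = 1440.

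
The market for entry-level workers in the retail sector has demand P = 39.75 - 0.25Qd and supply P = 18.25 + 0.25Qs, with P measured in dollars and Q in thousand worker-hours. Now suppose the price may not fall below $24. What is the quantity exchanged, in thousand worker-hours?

43

Rearranging demand gives Qd = 159 - 4P; rearranging supply gives Qs = 4P - 73. In a free market, 159 - 4P = 4P - 73 gives the equilibrium P* = 29, Q* = 43.
The floor of 24 is below the equilibrium price 29, so it is not binding; the market clears at P* = 29, Q* = 43.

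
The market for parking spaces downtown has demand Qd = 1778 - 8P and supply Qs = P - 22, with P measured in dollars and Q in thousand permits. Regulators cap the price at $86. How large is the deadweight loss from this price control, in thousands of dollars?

In a free market, 1778 - 8P = P - 22 gives the equilibrium P* = 200, Q* = 178.
Since 86 < 200, the ceiling is binding.
At P = 86: Qd = 1778 - 8·86 = 1090 and Qs = 86 - 22 = 64.
Quantity traded falls to 64. At Q = 64 the demand price is (1778 - 64)/8 = 214.25 and the supply price is 22 + 64 = 86.
Deadweight loss = ½ · (214.25 - 86) · (178 - 64) = ½ · 128.25 · 114 = 7310.25.

7310.25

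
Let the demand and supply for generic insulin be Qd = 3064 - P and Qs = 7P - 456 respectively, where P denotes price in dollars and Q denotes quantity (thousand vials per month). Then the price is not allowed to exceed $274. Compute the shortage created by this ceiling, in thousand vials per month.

Without the control the market clears where 3064 - P = 7P - 456, i.e. P* = 440 and Q* = 2624.
Since 274 < 440, the ceiling is binding.
At P = 274: Qd = 3064 - 274 = 2790 and Qs = 7·274 - 456 = 1462.
Shortage = Qd - Qs = 2790 - 1462 = 1328.

1328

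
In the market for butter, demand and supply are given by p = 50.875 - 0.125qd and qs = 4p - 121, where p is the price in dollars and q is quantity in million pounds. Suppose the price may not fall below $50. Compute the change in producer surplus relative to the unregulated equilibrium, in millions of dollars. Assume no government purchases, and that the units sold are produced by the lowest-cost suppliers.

-246

Rearranging demand gives qd = 407 - 8p. Setting quantity demanded equal to quantity supplied, 407 - 8p = 4p - 121, gives p* = 44 and q* = 55.
The floor of 50 is above the equilibrium price 44, so it binds.
At p = 50: qd = 407 - 8·50 = 7 and qs = 4·50 - 121 = 79.
Producer surplus without the control is ½ · (44 - 30.25) · 55 = 378.125.
With the floor, 7 units are sold at 50. The supply price at q = 7 is 32, so PS = ½ · [(50 - 30.25) + (50 - 32)] · 7 = 132.125.
Change in producer surplus = 132.125 - 378.125 = -246.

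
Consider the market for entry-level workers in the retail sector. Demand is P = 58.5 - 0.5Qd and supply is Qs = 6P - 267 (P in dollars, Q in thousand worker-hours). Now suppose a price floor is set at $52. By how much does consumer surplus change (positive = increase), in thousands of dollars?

Rearranging demand gives Qd = 117 - 2P. Equilibrium: 117 - 2P = 6P - 267, so 384 = 8P and P* = 48, Q* = 21.
Since 52 > 48, the floor is binding.
At P = 52: Qd = 117 - 2·52 = 13 and Qs = 6·52 - 267 = 45.
Consumer surplus without the control is ½ · (58.5 - 48) · 21 = 110.25.
With the floor, consumers buy 13 units at 52, so CS = ½ · (58.5 - 52) · 13 = 42.25.
Change in consumer surplus = 42.25 - 110.25 = -68.

-68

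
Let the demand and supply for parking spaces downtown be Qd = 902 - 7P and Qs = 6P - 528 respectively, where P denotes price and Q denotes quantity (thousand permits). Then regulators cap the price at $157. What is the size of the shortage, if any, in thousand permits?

Setting quantity demanded equal to quantity supplied, 902 - 7P = 6P - 528, gives P* = 110 and Q* = 132.
The ceiling of 157 is above the equilibrium price 110, so it is not binding; the market clears at P* = 110, Q* = 132.
Since the control does not bind, there is no shortage.

0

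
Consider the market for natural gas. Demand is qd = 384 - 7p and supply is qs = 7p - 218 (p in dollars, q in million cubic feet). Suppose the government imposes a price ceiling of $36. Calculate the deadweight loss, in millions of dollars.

343

Equilibrium: 384 - 7p = 7p - 218, so 602 = 14p and p* = 43, q* = 83.
The ceiling of 36 is below the equilibrium price 43, so it binds.
At p = 36: qd = 384 - 7·36 = 132 and qs = 7·36 - 218 = 34.
Quantity traded falls to 34. At q = 34 the demand price is (384 - 34)/7 = 50 and the supply price is (218 + 34)/7 = 36.
Deadweight loss = ½ · (50 - 36) · (83 - 34) = ½ · 14 · 49 = 343.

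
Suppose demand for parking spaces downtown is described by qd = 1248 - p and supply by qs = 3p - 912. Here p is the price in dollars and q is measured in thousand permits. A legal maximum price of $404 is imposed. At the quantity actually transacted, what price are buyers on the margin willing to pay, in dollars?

Setting quantity demanded equal to quantity supplied, 1248 - p = 3p - 912, gives p* = 540 and q* = 708.
Since 404 < 540, the ceiling is binding.
At p = 404: qd = 1248 - 404 = 844 and qs = 3·404 - 912 = 300.
Only 300 units reach the market. On the demand curve, the marginal buyer's willingness to pay at q = 300 is (1248 - 300) = 948.

948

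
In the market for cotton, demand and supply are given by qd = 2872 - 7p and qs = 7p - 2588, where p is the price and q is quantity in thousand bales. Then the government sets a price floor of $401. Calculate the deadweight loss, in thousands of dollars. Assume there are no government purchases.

Setting quantity demanded equal to quantity supplied, 2872 - 7p = 7p - 2588, gives p* = 390 and q* = 142.
Since 401 > 390, the floor is binding.
At p = 401: qd = 2872 - 7·401 = 65 and qs = 7·401 - 2588 = 219.
Quantity traded falls to 65. At q = 65 the demand price is (2872 - 65)/7 = 401 and the supply price is (2588 + 65)/7 = 379.
Deadweight loss = ½ · (401 - 379) · (142 - 65) = ½ · 22 · 77 = 847.

847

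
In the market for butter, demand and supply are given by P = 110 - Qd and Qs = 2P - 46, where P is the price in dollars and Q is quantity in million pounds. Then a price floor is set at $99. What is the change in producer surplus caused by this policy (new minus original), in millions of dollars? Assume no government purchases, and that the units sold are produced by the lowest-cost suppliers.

-35.25

Rearranging demand gives Qd = 110 - P. Setting quantity demanded equal to quantity supplied, 110 - P = 2P - 46, gives P* = 52 and Q* = 58.
The floor of 99 is above the equilibrium price 52, so it binds.
At P = 99: Qd = 110 - 99 = 11 and Qs = 2·99 - 46 = 152.
Producer surplus without the control is ½ · (52 - 23) · 58 = 841.
With the floor, 11 units are sold at 99. The supply price at Q = 11 is 28.5, so PS = ½ · [(99 - 23) + (99 - 28.5)] · 11 = 805.75.
Change in producer surplus = 805.75 - 841 = -35.25.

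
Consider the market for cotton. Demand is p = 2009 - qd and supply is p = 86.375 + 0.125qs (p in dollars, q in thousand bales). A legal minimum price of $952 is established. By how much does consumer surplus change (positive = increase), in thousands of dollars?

-901716

Rearranging demand gives qd = 2009 - p; rearranging supply gives qs = 8p - 691. Setting quantity demanded equal to quantity supplied, 2009 - p = 8p - 691, gives p* = 300 and q* = 1709.
Since 952 > 300, the floor is binding.
At p = 952: qd = 2009 - 952 = 1057 and qs = 8·952 - 691 = 6925.
Consumer surplus without the control is ½ · (2009 - 300) · 1709 = 1460340.5.
With the floor, consumers buy 1057 units at 952, so CS = ½ · (2009 - 952) · 1057 = 558624.5.
Change in consumer surplus = 558624.5 - 1460340.5 = -901716.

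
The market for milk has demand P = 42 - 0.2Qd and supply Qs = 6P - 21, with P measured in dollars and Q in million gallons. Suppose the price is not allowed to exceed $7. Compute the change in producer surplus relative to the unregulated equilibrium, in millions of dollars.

Rearranging demand gives Qd = 210 - 5P. Without the control the market clears where 210 - 5P = 6P - 21, i.e. P* = 21 and Q* = 105.
Since 7 < 21, the ceiling is binding.
At P = 7: Qd = 210 - 5·7 = 175 and Qs = 6·7 - 21 = 21.
Producer surplus without the control is ½ · (21 - 3.5) · 105 = 918.75.
With the ceiling, producers sell 21 units at 7, so PS = ½ · (7 - 3.5) · 21 = 36.75.
Change in producer surplus = 36.75 - 918.75 = -882.

-882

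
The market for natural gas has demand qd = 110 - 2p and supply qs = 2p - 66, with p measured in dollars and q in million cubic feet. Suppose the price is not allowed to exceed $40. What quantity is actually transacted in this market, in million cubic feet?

Setting quantity demanded equal to quantity supplied, 110 - 2p = 2p - 66, gives p* = 44 and q* = 22.
Because the ceiling (40) lies below the market-clearing price, it is binding.
At p = 40: qd = 110 - 2·40 = 30 and qs = 2·40 - 66 = 14.
The quantity actually transacted is the short side, supply: 14.

14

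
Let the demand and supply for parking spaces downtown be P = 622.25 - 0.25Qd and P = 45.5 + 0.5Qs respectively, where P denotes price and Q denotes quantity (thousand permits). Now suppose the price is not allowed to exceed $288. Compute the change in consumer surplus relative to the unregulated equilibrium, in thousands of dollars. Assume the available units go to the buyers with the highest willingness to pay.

Rearranging demand gives Qd = 2489 - 4P; rearranging supply gives Qs = 2P - 91. Without the control the market clears where 2489 - 4P = 2P - 91, i.e. P* = 430 and Q* = 769.
Because the ceiling (288) lies below the market-clearing price, it is binding.
At P = 288: Qd = 2489 - 4·288 = 1337 and Qs = 2·288 - 91 = 485.
Consumer surplus without the control is ½ · (622.25 - 430) · 769 = 73920.125.
With the ceiling, 485 units are sold at 288 (assume they go to the highest-value buyers). The demand price at Q = 485 is 501, so CS = ½ · [(622.25 - 288) + (501 - 288)] · 485 = 132708.125.
Change in consumer surplus = 132708.125 - 73920.125 = 58788.

58788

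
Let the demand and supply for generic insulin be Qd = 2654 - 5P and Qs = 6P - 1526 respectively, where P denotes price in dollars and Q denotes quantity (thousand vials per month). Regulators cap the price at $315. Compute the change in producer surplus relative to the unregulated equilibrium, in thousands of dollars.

-36335

Without the control the market clears where 2654 - 5P = 6P - 1526, i.e. P* = 380 and Q* = 754.
Because the ceiling (315) lies below the market-clearing price, it is binding.
At P = 315: Qd = 2654 - 5·315 = 1079 and Qs = 6·315 - 1526 = 364.
Producer surplus without the control is ½ · (380 - 763/3) · 754 = 142129/3.
With the ceiling, producers sell 364 units at 315, so PS = ½ · (315 - 763/3) · 364 = 33124/3.
Change in producer surplus = 33124/3 - 142129/3 = -36335.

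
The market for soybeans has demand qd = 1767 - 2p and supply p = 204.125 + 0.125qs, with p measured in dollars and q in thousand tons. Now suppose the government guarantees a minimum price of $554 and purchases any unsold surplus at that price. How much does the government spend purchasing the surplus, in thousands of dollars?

Rearranging supply gives qs = 8p - 1633. Equilibrium: 1767 - 2p = 8p - 1633, so 3400 = 10p and p* = 340, q* = 1087.
Since 554 > 340, the floor is binding.
At p = 554: qd = 1767 - 2·554 = 659 and qs = 8·554 - 1633 = 2799.
Surplus = qs - qd = 2140.
Government expenditure = surplus × support price = 2140 × 554 = 1185560.

1185560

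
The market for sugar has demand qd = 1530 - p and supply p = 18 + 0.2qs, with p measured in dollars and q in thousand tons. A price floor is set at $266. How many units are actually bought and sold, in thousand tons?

1260

Rearranging supply gives qs = 5p - 90. Setting quantity demanded equal to quantity supplied, 1530 - p = 5p - 90, gives p* = 270 and q* = 1260.
Since 266 is below p* = 270, the floor does not bind and the free-market outcome prevails.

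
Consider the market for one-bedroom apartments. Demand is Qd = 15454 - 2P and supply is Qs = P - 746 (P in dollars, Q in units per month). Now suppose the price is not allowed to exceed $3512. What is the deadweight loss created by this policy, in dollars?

2673408

Setting quantity demanded equal to quantity supplied, 15454 - 2P = P - 746, gives P* = 5400 and Q* = 4654.
Because the ceiling (3512) lies below the market-clearing price, it is binding.
At P = 3512: Qd = 15454 - 2·3512 = 8430 and Qs = 3512 - 746 = 2766.
Quantity traded falls to 2766. At Q = 2766 the demand price is (15454 - 2766)/2 = 6344 and the supply price is 746 + 2766 = 3512.
Deadweight loss = ½ · (6344 - 3512) · (4654 - 2766) = ½ · 2832 · 1888 = 2673408.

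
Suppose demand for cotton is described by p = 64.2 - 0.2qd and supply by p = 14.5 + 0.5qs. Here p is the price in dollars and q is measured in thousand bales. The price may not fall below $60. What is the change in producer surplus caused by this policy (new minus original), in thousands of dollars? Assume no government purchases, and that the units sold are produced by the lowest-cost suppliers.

-415

Rearranging demand gives qd = 321 - 5p; rearranging supply gives qs = 2p - 29. Equilibrium: 321 - 5p = 2p - 29, so 350 = 7p and p* = 50, q* = 71.
Since 60 > 50, the floor is binding.
At p = 60: qd = 321 - 5·60 = 21 and qs = 2·60 - 29 = 91.
Producer surplus without the control is ½ · (50 - 14.5) · 71 = 1260.25.
With the floor, 21 units are sold at 60. The supply price at q = 21 is 25, so PS = ½ · [(60 - 14.5) + (60 - 25)] · 21 = 845.25.
Change in producer surplus = 845.25 - 1260.25 = -415.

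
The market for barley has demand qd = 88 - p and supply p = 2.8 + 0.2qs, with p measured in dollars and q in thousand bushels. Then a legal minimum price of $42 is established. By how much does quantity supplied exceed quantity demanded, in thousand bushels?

Rearranging supply gives qs = 5p - 14. Without the control the market clears where 88 - p = 5p - 14, i.e. p* = 17 and q* = 71.
Since 42 > 17, the floor is binding.
At p = 42: qd = 88 - 42 = 46 and qs = 5·42 - 14 = 196.
Surplus = qs - qd = 196 - 46 = 150.

150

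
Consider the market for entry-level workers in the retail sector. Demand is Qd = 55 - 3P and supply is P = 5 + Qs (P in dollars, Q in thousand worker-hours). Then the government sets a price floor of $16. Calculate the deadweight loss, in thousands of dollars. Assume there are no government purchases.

Rearranging supply gives Qs = P - 5. Equilibrium: 55 - 3P = P - 5, so 60 = 4P and P* = 15, Q* = 10.
Since 16 > 15, the floor is binding.
At P = 16: Qd = 55 - 3·16 = 7 and Qs = 16 - 5 = 11.
Quantity traded falls to 7. At Q = 7 the demand price is (55 - 7)/3 = 16 and the supply price is 5 + 7 = 12.
Deadweight loss = ½ · (16 - 12) · (10 - 7) = ½ · 4 · 3 = 6.

6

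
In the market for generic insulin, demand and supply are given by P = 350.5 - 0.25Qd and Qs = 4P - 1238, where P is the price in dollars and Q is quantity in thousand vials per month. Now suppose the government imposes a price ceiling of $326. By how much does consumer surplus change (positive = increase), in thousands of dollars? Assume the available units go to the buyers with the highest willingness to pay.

232

Rearranging demand gives Qd = 1402 - 4P. Setting quantity demanded equal to quantity supplied, 1402 - 4P = 4P - 1238, gives P* = 330 and Q* = 82.
Since 326 < 330, the ceiling is binding.
At P = 326: Qd = 1402 - 4·326 = 98 and Qs = 4·326 - 1238 = 66.
Consumer surplus without the control is ½ · (350.5 - 330) · 82 = 840.5.
With the ceiling, 66 units are sold at 326 (assume they go to the highest-value buyers). The demand price at Q = 66 is 334, so CS = ½ · [(350.5 - 326) + (334 - 326)] · 66 = 1072.5.
Change in consumer surplus = 1072.5 - 840.5 = 232.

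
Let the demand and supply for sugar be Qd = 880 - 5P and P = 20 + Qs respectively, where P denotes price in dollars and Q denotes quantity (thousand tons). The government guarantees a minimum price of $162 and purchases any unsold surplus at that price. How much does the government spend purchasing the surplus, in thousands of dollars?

11664

Rearranging supply gives Qs = P - 20. In a free market, 880 - 5P = P - 20 gives the equilibrium P* = 150, Q* = 130.
Because the floor (162) lies above the market-clearing price, it is binding.
At P = 162: Qd = 880 - 5·162 = 70 and Qs = 162 - 20 = 142.
Surplus = Qs - Qd = 72.
Government expenditure = surplus × support price = 72 × 162 = 11664.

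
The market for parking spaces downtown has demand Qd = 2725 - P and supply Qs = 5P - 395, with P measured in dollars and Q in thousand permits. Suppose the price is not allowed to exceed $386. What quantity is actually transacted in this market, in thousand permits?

1535

Setting quantity demanded equal to quantity supplied, 2725 - P = 5P - 395, gives P* = 520 and Q* = 2205.
Because the ceiling (386) lies below the market-clearing price, it is binding.
At P = 386: Qd = 2725 - 386 = 2339 and Qs = 5·386 - 395 = 1535.
The quantity actually transacted is the short side, supply: 1535.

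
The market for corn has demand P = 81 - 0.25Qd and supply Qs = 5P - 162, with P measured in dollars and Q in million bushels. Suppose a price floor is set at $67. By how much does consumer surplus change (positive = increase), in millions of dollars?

Rearranging demand gives Qd = 324 - 4P. In a free market, 324 - 4P = 5P - 162 gives the equilibrium P* = 54, Q* = 108.
Since 67 > 54, the floor is binding.
At P = 67: Qd = 324 - 4·67 = 56 and Qs = 5·67 - 162 = 173.
Consumer surplus without the control is ½ · (81 - 54) · 108 = 1458.
With the floor, consumers buy 56 units at 67, so CS = ½ · (81 - 67) · 56 = 392.
Change in consumer surplus = 392 - 1458 = -1066.

-1066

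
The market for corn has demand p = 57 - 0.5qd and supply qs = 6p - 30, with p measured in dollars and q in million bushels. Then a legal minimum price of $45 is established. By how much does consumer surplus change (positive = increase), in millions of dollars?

-1377

Rearranging demand gives qd = 114 - 2p. Without the control the market clears where 114 - 2p = 6p - 30, i.e. p* = 18 and q* = 78.
Because the floor (45) lies above the market-clearing price, it is binding.
At p = 45: qd = 114 - 2·45 = 24 and qs = 6·45 - 30 = 240.
Consumer surplus without the control is ½ · (57 - 18) · 78 = 1521.
With the floor, consumers buy 24 units at 45, so CS = ½ · (57 - 45) · 24 = 144.
Change in consumer surplus = 144 - 1521 = -1377.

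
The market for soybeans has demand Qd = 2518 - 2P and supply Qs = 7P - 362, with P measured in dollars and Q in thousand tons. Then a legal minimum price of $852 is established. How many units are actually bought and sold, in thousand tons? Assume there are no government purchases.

Setting quantity demanded equal to quantity supplied, 2518 - 2P = 7P - 362, gives P* = 320 and Q* = 1878.
Because the floor (852) lies above the market-clearing price, it is binding.
At P = 852: Qd = 2518 - 2·852 = 814 and Qs = 7·852 - 362 = 5602.
The quantity actually transacted is the short side, demand: 814.

814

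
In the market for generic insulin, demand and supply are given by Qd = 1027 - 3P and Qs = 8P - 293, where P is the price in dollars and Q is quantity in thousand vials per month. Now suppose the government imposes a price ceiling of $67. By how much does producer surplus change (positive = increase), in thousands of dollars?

-24115

Equilibrium: 1027 - 3P = 8P - 293, so 1320 = 11P and P* = 120, Q* = 667.
Because the ceiling (67) lies below the market-clearing price, it is binding.
At P = 67: Qd = 1027 - 3·67 = 826 and Qs = 8·67 - 293 = 243.
Producer surplus without the control is ½ · (120 - 36.625) · 667 = 27805.5625.
With the ceiling, producers sell 243 units at 67, so PS = ½ · (67 - 36.625) · 243 = 3690.5625.
Change in producer surplus = 3690.5625 - 27805.5625 = -24115.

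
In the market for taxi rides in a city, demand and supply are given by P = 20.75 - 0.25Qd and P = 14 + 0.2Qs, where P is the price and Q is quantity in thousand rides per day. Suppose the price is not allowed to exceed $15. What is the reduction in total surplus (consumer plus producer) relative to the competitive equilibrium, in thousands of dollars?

22.5

Rearranging demand gives Qd = 83 - 4P; rearranging supply gives Qs = 5P - 70. Setting quantity demanded equal to quantity supplied, 83 - 4P = 5P - 70, gives P* = 17 and Q* = 15.
The ceiling of 15 is below the equilibrium price 17, so it binds.
At P = 15: Qd = 83 - 4·15 = 23 and Qs = 5·15 - 70 = 5.
Quantity traded falls to 5. At Q = 5 the demand price is (83 - 5)/4 = 19.5 and the supply price is (70 + 5)/5 = 15.
Deadweight loss = ½ · (19.5 - 15) · (15 - 5) = ½ · 4.5 · 10 = 22.5.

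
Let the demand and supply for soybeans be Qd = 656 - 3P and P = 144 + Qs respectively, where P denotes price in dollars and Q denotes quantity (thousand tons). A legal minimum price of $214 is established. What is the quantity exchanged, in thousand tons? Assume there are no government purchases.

14

Rearranging supply gives Qs = P - 144. Equilibrium: 656 - 3P = P - 144, so 800 = 4P and P* = 200, Q* = 56.
Because the floor (214) lies above the market-clearing price, it is binding.
At P = 214: Qd = 656 - 3·214 = 14 and Qs = 214 - 144 = 70.
The quantity actually transacted is the short side, demand: 14.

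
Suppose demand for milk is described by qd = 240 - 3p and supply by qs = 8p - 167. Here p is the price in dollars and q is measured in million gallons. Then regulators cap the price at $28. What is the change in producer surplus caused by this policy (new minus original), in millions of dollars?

-837

Equilibrium: 240 - 3p = 8p - 167, so 407 = 11p and p* = 37, q* = 129.
Since 28 < 37, the ceiling is binding.
At p = 28: qd = 240 - 3·28 = 156 and qs = 8·28 - 167 = 57.
Producer surplus without the control is ½ · (37 - 20.875) · 129 = 1040.0625.
With the ceiling, producers sell 57 units at 28, so PS = ½ · (28 - 20.875) · 57 = 203.0625.
Change in producer surplus = 203.0625 - 1040.0625 = -837.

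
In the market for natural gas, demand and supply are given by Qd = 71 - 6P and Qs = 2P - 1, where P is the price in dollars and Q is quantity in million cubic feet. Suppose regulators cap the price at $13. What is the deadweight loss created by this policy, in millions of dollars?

0

Without the control the market clears where 71 - 6P = 2P - 1, i.e. P* = 9 and Q* = 17.
Since 13 is above P* = 9, the ceiling does not bind and the free-market outcome prevails.
Since the control does not bind, no trades are prevented and deadweight loss is zero.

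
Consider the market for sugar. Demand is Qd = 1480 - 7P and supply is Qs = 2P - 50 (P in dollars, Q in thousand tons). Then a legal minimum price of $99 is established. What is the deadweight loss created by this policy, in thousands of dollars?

Equilibrium: 1480 - 7P = 2P - 50, so 1530 = 9P and P* = 170, Q* = 290.
Since 99 is below P* = 170, the floor does not bind and the free-market outcome prevails.
Since the control does not bind, no trades are prevented and deadweight loss is zero.

0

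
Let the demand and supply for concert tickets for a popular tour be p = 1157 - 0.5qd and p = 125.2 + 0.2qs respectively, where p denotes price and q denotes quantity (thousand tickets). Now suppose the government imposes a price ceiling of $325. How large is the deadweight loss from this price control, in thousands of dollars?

Rearranging demand gives qd = 2314 - 2p; rearranging supply gives qs = 5p - 626. Without the control the market clears where 2314 - 2p = 5p - 626, i.e. p* = 420 and q* = 1474.
Since 325 < 420, the ceiling is binding.
At p = 325: qd = 2314 - 2·325 = 1664 and qs = 5·325 - 626 = 999.
Quantity traded falls to 999. At q = 999 the demand price is (2314 - 999)/2 = 657.5 and the supply price is (626 + 999)/5 = 325.
Deadweight loss = ½ · (657.5 - 325) · (1474 - 999) = ½ · 332.5 · 475 = 78968.75.

78968.75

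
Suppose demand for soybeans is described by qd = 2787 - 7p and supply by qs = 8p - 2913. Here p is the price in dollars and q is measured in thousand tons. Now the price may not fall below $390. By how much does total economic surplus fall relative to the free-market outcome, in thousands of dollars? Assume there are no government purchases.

In a free market, 2787 - 7p = 8p - 2913 gives the equilibrium p* = 380, q* = 127.
Because the floor (390) lies above the market-clearing price, it is binding.
At p = 390: qd = 2787 - 7·390 = 57 and qs = 8·390 - 2913 = 207.
Quantity traded falls to 57. At q = 57 the demand price is (2787 - 57)/7 = 390 and the supply price is (2913 + 57)/8 = 371.25.
Deadweight loss = ½ · (390 - 371.25) · (127 - 57) = ½ · 18.75 · 70 = 656.25.

656.25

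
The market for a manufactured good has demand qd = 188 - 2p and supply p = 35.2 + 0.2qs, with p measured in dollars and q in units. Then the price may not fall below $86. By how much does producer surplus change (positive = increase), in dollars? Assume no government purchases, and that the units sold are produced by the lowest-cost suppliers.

Rearranging supply gives qs = 5p - 176. Equilibrium: 188 - 2p = 5p - 176, so 364 = 7p and p* = 52, q* = 84.
The floor of 86 is above the equilibrium price 52, so it binds.
At p = 86: qd = 188 - 2·86 = 16 and qs = 5·86 - 176 = 254.
Producer surplus without the control is ½ · (52 - 35.2) · 84 = 705.6.
With the floor, 16 units are sold at 86. The supply price at q = 16 is 38.4, so PS = ½ · [(86 - 35.2) + (86 - 38.4)] · 16 = 787.2.
Change in producer surplus = 787.2 - 705.6 = 81.6.

81.6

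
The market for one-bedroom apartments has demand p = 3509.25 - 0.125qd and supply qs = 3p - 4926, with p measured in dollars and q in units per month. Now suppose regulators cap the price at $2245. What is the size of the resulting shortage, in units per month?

Rearranging demand gives qd = 28074 - 8p. Without the control the market clears where 28074 - 8p = 3p - 4926, i.e. p* = 3000 and q* = 4074.
Because the ceiling (2245) lies below the market-clearing price, it is binding.
At p = 2245: qd = 28074 - 8·2245 = 10114 and qs = 3·2245 - 4926 = 1809.
Shortage = qd - qs = 10114 - 1809 = 8305.

8305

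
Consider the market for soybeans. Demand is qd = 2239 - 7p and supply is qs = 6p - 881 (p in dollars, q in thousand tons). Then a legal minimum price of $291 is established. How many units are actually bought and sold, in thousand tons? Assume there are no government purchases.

202

In a free market, 2239 - 7p = 6p - 881 gives the equilibrium p* = 240, q* = 559.
The floor of 291 is above the equilibrium price 240, so it binds.
At p = 291: qd = 2239 - 7·291 = 202 and qs = 6·291 - 881 = 865.
The quantity actually transacted is the short side, demand: 202.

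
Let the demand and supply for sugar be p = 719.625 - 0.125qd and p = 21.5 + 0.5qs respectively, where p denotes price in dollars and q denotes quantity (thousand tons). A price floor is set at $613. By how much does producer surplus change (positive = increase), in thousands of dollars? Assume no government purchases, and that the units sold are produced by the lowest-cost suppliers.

10725

Rearranging demand gives qd = 5757 - 8p; rearranging supply gives qs = 2p - 43. Without the control the market clears where 5757 - 8p = 2p - 43, i.e. p* = 580 and q* = 1117.
Because the floor (613) lies above the market-clearing price, it is binding.
At p = 613: qd = 5757 - 8·613 = 853 and qs = 2·613 - 43 = 1183.
Producer surplus without the control is ½ · (580 - 21.5) · 1117 = 311922.25.
With the floor, 853 units are sold at 613. The supply price at q = 853 is 448, so PS = ½ · [(613 - 21.5) + (613 - 448)] · 853 = 322647.25.
Change in producer surplus = 322647.25 - 311922.25 = 10725.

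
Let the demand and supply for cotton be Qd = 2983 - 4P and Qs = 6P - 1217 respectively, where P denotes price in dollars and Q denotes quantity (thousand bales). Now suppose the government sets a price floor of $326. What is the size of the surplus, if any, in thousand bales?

0

Equilibrium: 2983 - 4P = 6P - 1217, so 4200 = 10P and P* = 420, Q* = 1303.
The floor of 326 is below the equilibrium price 420, so it is not binding; the market clears at P* = 420, Q* = 1303.
Since the control does not bind, there is no surplus.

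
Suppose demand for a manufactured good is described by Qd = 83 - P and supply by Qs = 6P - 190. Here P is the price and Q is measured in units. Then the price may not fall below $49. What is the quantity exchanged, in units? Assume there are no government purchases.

34

Setting quantity demanded equal to quantity supplied, 83 - P = 6P - 190, gives P* = 39 and Q* = 44.
Since 49 > 39, the floor is binding.
At P = 49: Qd = 83 - 49 = 34 and Qs = 6·49 - 190 = 104.
The quantity actually transacted is the short side, demand: 34.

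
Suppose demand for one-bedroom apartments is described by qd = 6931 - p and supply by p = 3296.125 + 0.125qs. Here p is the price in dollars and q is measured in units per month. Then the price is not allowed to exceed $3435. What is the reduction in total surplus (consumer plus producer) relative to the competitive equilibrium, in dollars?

Rearranging supply gives qs = 8p - 26369. Without the control the market clears where 6931 - p = 8p - 26369, i.e. p* = 3700 and q* = 3231.
Since 3435 < 3700, the ceiling is binding.
At p = 3435: qd = 6931 - 3435 = 3496 and qs = 8·3435 - 26369 = 1111.
Quantity traded falls to 1111. At q = 1111 the demand price is 6931 - 1111 = 5820 and the supply price is (26369 + 1111)/8 = 3435.
Deadweight loss = ½ · (5820 - 3435) · (3231 - 1111) = ½ · 2385 · 2120 = 2528100.

2528100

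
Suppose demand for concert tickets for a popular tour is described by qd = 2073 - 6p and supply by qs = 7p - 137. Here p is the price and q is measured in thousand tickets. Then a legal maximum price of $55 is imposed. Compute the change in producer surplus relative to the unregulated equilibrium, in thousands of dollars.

Without the control the market clears where 2073 - 6p = 7p - 137, i.e. p* = 170 and q* = 1053.
Since 55 < 170, the ceiling is binding.
At p = 55: qd = 2073 - 6·55 = 1743 and qs = 7·55 - 137 = 248.
Producer surplus without the control is ½ · (170 - 137/7) · 1053 = 1108809/14.
With the ceiling, producers sell 248 units at 55, so PS = ½ · (55 - 137/7) · 248 = 30752/7.
Change in producer surplus = 30752/7 - 1108809/14 = -74807.5.

-74807.5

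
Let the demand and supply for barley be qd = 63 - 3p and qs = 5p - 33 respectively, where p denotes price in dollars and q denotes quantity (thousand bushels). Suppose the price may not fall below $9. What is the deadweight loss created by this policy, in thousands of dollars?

0

Without the control the market clears where 63 - 3p = 5p - 33, i.e. p* = 12 and q* = 27.
Since 9 is below p* = 12, the floor does not bind and the free-market outcome prevails.
Since the control does not bind, no trades are prevented and deadweight loss is zero.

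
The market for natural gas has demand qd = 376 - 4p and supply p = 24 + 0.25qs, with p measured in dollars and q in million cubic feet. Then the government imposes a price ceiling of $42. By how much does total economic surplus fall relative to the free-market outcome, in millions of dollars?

Rearranging supply gives qs = 4p - 96. Equilibrium: 376 - 4p = 4p - 96, so 472 = 8p and p* = 59, q* = 140.
The ceiling of 42 is below the equilibrium price 59, so it binds.
At p = 42: qd = 376 - 4·42 = 208 and qs = 4·42 - 96 = 72.
Quantity traded falls to 72. At q = 72 the demand price is (376 - 72)/4 = 76 and the supply price is (96 + 72)/4 = 42.
Deadweight loss = ½ · (76 - 42) · (140 - 72) = ½ · 34 · 68 = 1156.

1156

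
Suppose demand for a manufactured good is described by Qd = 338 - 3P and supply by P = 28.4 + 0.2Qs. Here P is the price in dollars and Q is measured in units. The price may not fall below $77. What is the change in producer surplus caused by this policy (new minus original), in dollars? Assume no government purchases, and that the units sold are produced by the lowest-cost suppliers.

Rearranging supply gives Qs = 5P - 142. In a free market, 338 - 3P = 5P - 142 gives the equilibrium P* = 60, Q* = 158.
Since 77 > 60, the floor is binding.
At P = 77: Qd = 338 - 3·77 = 107 and Qs = 5·77 - 142 = 243.
Producer surplus without the control is ½ · (60 - 28.4) · 158 = 2496.4.
With the floor, 107 units are sold at 77. The supply price at Q = 107 is 49.8, so PS = ½ · [(77 - 28.4) + (77 - 49.8)] · 107 = 4055.3.
Change in producer surplus = 4055.3 - 2496.4 = 1558.9.

1558.9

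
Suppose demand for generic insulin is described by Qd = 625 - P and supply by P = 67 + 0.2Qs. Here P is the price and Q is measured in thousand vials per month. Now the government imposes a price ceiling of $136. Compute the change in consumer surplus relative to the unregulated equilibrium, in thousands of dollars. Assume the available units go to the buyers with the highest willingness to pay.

Rearranging supply gives Qs = 5P - 335. Without the control the market clears where 625 - P = 5P - 335, i.e. P* = 160 and Q* = 465.
Because the ceiling (136) lies below the market-clearing price, it is binding.
At P = 136: Qd = 625 - 136 = 489 and Qs = 5·136 - 335 = 345.
Consumer surplus without the control is ½ · (625 - 160) · 465 = 108112.5.
With the ceiling, 345 units are sold at 136 (assume they go to the highest-value buyers). The demand price at Q = 345 is 280, so CS = ½ · [(625 - 136) + (280 - 136)] · 345 = 109192.5.
Change in consumer surplus = 109192.5 - 108112.5 = 1080.

1080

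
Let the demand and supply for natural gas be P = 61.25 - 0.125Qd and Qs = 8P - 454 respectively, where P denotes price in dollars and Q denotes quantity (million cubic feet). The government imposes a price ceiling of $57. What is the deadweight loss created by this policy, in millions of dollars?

Rearranging demand gives Qd = 490 - 8P. In a free market, 490 - 8P = 8P - 454 gives the equilibrium P* = 59, Q* = 18.
Because the ceiling (57) lies below the market-clearing price, it is binding.
At P = 57: Qd = 490 - 8·57 = 34 and Qs = 8·57 - 454 = 2.
Quantity traded falls to 2. At Q = 2 the demand price is (490 - 2)/8 = 61 and the supply price is (454 + 2)/8 = 57.
Deadweight loss = ½ · (61 - 57) · (18 - 2) = ½ · 4 · 16 = 32.

32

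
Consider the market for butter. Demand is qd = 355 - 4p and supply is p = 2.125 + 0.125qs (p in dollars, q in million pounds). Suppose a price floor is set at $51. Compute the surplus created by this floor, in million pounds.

Rearranging supply gives qs = 8p - 17. In a free market, 355 - 4p = 8p - 17 gives the equilibrium p* = 31, q* = 231.
Because the floor (51) lies above the market-clearing price, it is binding.
At p = 51: qd = 355 - 4·51 = 151 and qs = 8·51 - 17 = 391.
Surplus = qs - qd = 391 - 151 = 240.

240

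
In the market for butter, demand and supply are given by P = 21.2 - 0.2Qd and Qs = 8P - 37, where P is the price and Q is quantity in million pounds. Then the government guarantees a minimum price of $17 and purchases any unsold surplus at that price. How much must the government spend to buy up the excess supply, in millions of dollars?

1326

Rearranging demand gives Qd = 106 - 5P. Setting quantity demanded equal to quantity supplied, 106 - 5P = 8P - 37, gives P* = 11 and Q* = 51.
Because the floor (17) lies above the market-clearing price, it is binding.
At P = 17: Qd = 106 - 5·17 = 21 and Qs = 8·17 - 37 = 99.
Surplus = Qs - Qd = 78.
Government expenditure = surplus × support price = 78 × 17 = 1326.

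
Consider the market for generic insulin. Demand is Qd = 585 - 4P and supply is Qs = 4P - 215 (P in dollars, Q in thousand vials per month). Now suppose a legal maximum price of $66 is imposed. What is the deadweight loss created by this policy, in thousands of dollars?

Equilibrium: 585 - 4P = 4P - 215, so 800 = 8P and P* = 100, Q* = 185.
Since 66 < 100, the ceiling is binding.
At P = 66: Qd = 585 - 4·66 = 321 and Qs = 4·66 - 215 = 49.
Quantity traded falls to 49. At Q = 49 the demand price is (585 - 49)/4 = 134 and the supply price is (215 + 49)/4 = 66.
Deadweight loss = ½ · (134 - 66) · (185 - 49) = ½ · 68 · 136 = 4624.

4624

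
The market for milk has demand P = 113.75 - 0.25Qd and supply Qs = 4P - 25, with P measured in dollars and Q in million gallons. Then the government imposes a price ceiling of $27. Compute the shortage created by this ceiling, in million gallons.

264

Rearranging demand gives Qd = 455 - 4P. Without the control the market clears where 455 - 4P = 4P - 25, i.e. P* = 60 and Q* = 215.
Since 27 < 60, the ceiling is binding.
At P = 27: Qd = 455 - 4·27 = 347 and Qs = 4·27 - 25 = 83.
Shortage = Qd - Qs = 347 - 83 = 264.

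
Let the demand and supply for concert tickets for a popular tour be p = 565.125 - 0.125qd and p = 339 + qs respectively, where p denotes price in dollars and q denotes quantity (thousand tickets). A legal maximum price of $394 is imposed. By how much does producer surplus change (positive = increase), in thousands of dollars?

-18688

Rearranging demand gives qd = 4521 - 8p; rearranging supply gives qs = p - 339. Equilibrium: 4521 - 8p = p - 339, so 4860 = 9p and p* = 540, q* = 201.
Since 394 < 540, the ceiling is binding.
At p = 394: qd = 4521 - 8·394 = 1369 and qs = 394 - 339 = 55.
Producer surplus without the control is ½ · (540 - 339) · 201 = 20200.5.
With the ceiling, producers sell 55 units at 394, so PS = ½ · (394 - 339) · 55 = 1512.5.
Change in producer surplus = 1512.5 - 20200.5 = -18688.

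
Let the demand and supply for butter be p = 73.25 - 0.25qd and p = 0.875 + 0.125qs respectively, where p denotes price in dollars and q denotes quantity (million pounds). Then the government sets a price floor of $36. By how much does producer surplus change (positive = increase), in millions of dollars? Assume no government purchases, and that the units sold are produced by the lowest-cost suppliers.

Rearranging demand gives qd = 293 - 4p; rearranging supply gives qs = 8p - 7. In a free market, 293 - 4p = 8p - 7 gives the equilibrium p* = 25, q* = 193.
The floor of 36 is above the equilibrium price 25, so it binds.
At p = 36: qd = 293 - 4·36 = 149 and qs = 8·36 - 7 = 281.
Producer surplus without the control is ½ · (25 - 0.875) · 193 = 2328.0625.
With the floor, 149 units are sold at 36. The supply price at q = 149 is 19.5, so PS = ½ · [(36 - 0.875) + (36 - 19.5)] · 149 = 3846.0625.
Change in producer surplus = 3846.0625 - 2328.0625 = 1518.

1518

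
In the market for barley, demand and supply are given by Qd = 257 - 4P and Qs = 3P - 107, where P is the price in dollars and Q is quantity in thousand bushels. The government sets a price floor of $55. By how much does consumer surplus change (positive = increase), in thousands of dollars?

Without the control the market clears where 257 - 4P = 3P - 107, i.e. P* = 52 and Q* = 49.
Because the floor (55) lies above the market-clearing price, it is binding.
At P = 55: Qd = 257 - 4·55 = 37 and Qs = 3·55 - 107 = 58.
Consumer surplus without the control is ½ · (64.25 - 52) · 49 = 300.125.
With the floor, consumers buy 37 units at 55, so CS = ½ · (64.25 - 55) · 37 = 171.125.
Change in consumer surplus = 171.125 - 300.125 = -129.

-129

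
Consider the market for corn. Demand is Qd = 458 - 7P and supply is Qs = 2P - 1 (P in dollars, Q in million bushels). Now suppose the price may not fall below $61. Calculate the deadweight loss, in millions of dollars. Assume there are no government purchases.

1575

Without the control the market clears where 458 - 7P = 2P - 1, i.e. P* = 51 and Q* = 101.
Since 61 > 51, the floor is binding.
At P = 61: Qd = 458 - 7·61 = 31 and Qs = 2·61 - 1 = 121.
Quantity traded falls to 31. At Q = 31 the demand price is (458 - 31)/7 = 61 and the supply price is (1 + 31)/2 = 16.
Deadweight loss = ½ · (61 - 16) · (101 - 31) = ½ · 45 · 70 = 1575.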